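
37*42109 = 1558033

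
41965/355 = 8393/71 = 118.21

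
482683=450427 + 32256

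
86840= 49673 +37167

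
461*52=23972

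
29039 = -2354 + 31393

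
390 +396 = 786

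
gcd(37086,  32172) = 42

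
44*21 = 924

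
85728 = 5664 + 80064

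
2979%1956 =1023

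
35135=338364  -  303229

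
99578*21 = 2091138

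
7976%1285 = 266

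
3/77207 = 3/77207 = 0.00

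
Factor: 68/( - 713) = -2^2*17^1*23^(-1 )*31^ (  -  1) 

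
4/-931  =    -  1 + 927/931 =- 0.00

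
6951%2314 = 9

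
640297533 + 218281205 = 858578738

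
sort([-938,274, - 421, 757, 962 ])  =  [ - 938,-421,274,757, 962 ]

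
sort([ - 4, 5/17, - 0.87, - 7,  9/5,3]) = [ - 7 , - 4,-0.87 , 5/17 , 9/5, 3] 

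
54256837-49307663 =4949174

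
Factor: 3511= 3511^1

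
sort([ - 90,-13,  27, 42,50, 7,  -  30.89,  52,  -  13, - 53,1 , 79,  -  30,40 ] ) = [ - 90, - 53, - 30.89, - 30, - 13 ,-13,1,7,27, 40, 42,  50,52,79]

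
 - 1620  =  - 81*20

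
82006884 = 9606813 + 72400071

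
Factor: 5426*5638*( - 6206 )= - 2^3 * 29^1*107^1*2713^1*2819^1 = -189852636328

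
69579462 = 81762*851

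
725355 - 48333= 677022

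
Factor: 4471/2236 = 2^( - 2) * 13^( - 1)*17^1*43^(-1)*263^1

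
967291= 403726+563565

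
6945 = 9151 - 2206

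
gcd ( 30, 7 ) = 1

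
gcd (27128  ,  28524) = 4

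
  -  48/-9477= 16/3159 = 0.01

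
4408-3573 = 835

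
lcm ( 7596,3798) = 7596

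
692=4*173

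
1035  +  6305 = 7340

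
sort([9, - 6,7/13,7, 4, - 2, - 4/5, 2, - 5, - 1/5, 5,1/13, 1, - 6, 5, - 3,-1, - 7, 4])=[ - 7, - 6,-6, - 5, - 3, - 2, - 1, - 4/5, - 1/5, 1/13,7/13, 1,2, 4 , 4, 5, 5, 7,9]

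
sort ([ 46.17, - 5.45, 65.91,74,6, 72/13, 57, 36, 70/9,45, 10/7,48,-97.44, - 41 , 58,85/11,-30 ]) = [ - 97.44, - 41,  -  30, - 5.45,10/7 , 72/13, 6, 85/11 , 70/9, 36, 45,  46.17, 48, 57, 58,  65.91, 74 ]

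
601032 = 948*634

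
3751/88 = 341/8 = 42.62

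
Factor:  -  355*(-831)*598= 176412990 =2^1*3^1*5^1*13^1*23^1*71^1*277^1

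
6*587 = 3522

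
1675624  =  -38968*(-43)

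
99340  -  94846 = 4494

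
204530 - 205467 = - 937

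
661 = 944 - 283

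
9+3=12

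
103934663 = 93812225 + 10122438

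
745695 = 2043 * 365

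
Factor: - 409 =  -409^1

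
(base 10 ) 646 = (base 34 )J0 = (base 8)1206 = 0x286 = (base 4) 22012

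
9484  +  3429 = 12913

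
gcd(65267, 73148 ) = 1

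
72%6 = 0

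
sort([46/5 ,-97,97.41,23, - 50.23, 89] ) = [-97, - 50.23,46/5, 23 , 89, 97.41] 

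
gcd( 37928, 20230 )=2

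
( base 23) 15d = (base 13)3B7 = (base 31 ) l6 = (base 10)657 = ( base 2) 1010010001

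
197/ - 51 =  - 197/51 = - 3.86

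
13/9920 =13/9920 = 0.00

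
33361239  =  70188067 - 36826828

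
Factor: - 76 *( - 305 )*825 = 2^2*3^1*5^3*11^1*19^1*61^1 = 19123500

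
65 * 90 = 5850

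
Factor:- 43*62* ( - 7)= 2^1 * 7^1*31^1*43^1 =18662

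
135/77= 135/77 = 1.75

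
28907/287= 28907/287 =100.72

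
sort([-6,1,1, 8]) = [ - 6,1 , 1, 8] 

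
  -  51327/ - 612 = 5703/68 = 83.87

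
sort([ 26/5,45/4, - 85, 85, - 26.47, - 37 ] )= [ - 85,-37, - 26.47,26/5, 45/4, 85]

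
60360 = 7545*8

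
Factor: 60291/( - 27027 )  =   - 13^( - 1)*29^1= -29/13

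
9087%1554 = 1317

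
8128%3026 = 2076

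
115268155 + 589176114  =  704444269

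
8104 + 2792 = 10896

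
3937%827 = 629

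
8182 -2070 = 6112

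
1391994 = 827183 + 564811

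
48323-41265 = 7058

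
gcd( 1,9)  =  1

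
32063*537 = 17217831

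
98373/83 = 1185+18/83 = 1185.22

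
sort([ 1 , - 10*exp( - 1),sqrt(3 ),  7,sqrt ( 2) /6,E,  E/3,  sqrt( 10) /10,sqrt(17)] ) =[ - 10*exp( - 1),sqrt ( 2) /6, sqrt (10 )/10,E/3,1,sqrt( 3),E,sqrt(17),  7 ] 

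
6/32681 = 6/32681 = 0.00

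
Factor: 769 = 769^1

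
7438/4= 3719/2 = 1859.50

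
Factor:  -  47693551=  -  17^1*479^1*5857^1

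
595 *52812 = 31423140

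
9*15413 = 138717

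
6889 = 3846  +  3043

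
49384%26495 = 22889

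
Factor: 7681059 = 3^2*17^1*61^1* 823^1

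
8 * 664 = 5312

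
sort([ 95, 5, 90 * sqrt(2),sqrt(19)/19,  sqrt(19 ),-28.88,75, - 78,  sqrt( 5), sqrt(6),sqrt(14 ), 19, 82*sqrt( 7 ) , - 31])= [ - 78, - 31,-28.88, sqrt( 19)/19, sqrt(5), sqrt(6 ), sqrt(14),sqrt( 19),  5, 19, 75, 95, 90 * sqrt( 2), 82*sqrt(7)]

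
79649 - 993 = 78656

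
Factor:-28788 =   -  2^2 * 3^1* 2399^1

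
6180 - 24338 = -18158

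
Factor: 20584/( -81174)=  - 124/489 = -2^2*3^(- 1 )*31^1*163^( - 1 )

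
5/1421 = 5/1421= 0.00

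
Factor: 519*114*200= 11833200= 2^4*3^2*5^2*19^1*173^1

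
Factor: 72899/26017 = 269^1*271^1  *  26017^( - 1 ) 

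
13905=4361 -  - 9544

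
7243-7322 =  - 79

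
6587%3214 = 159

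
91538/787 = 91538/787 = 116.31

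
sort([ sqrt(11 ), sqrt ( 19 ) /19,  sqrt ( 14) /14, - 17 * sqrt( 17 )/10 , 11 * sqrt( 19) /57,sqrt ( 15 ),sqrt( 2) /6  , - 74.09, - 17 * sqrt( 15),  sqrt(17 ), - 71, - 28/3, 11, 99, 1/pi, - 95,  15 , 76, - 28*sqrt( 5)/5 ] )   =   [ - 95 , - 74.09, - 71, - 17*sqrt( 15 ) ,-28*sqrt( 5)/5, - 28/3,-17*sqrt(17)/10,sqrt( 19 )/19,sqrt( 2 )/6,  sqrt( 14 )/14, 1/pi,11 * sqrt(19) /57, sqrt( 11),sqrt( 15 ), sqrt ( 17 ),11,15, 76,99]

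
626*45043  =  28196918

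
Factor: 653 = 653^1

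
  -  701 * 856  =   - 600056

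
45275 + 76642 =121917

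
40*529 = 21160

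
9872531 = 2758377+7114154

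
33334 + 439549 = 472883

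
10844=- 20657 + 31501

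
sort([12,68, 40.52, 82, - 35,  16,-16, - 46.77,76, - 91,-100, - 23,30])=[- 100,-91, - 46.77, - 35 , - 23, - 16, 12, 16,30,40.52,68, 76, 82]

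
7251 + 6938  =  14189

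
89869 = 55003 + 34866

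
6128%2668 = 792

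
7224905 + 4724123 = 11949028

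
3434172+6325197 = 9759369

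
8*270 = 2160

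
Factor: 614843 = 614843^1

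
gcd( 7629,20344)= 2543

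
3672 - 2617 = 1055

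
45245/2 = 45245/2  =  22622.50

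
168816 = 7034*24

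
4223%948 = 431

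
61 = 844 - 783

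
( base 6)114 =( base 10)46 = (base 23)20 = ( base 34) 1c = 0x2E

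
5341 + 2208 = 7549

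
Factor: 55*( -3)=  -165 = - 3^1*5^1*11^1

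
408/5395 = 408/5395=   0.08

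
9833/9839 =9833/9839= 1.00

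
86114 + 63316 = 149430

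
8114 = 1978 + 6136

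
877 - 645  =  232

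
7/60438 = 1/8634= 0.00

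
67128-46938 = 20190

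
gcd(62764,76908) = 884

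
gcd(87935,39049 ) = 1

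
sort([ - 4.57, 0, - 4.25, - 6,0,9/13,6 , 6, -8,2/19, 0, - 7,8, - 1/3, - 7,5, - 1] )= [ - 8, - 7, - 7,  -  6, - 4.57, - 4.25,-1,- 1/3,0, 0,0,2/19,9/13,5,6,6,8 ] 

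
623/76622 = 89/10946 = 0.01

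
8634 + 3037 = 11671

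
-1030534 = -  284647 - 745887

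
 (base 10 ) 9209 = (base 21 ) kib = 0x23f9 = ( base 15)2ade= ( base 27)ch2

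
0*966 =0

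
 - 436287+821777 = 385490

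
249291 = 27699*9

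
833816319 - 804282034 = 29534285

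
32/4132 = 8/1033=0.01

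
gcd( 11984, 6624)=16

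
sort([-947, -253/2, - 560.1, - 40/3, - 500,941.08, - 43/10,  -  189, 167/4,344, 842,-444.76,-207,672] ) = [ - 947,-560.1,- 500,  -  444.76, - 207,-189,-253/2,  -  40/3, - 43/10,167/4, 344 , 672, 842, 941.08]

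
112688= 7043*16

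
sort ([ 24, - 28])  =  [ -28, 24]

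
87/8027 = 87/8027 = 0.01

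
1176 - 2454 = - 1278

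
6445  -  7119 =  - 674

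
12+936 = 948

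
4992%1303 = 1083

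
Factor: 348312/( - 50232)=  - 631/91= -  7^( - 1 )*13^(- 1)*631^1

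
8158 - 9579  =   - 1421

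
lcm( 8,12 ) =24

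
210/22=105/11 = 9.55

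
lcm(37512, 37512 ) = 37512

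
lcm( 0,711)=0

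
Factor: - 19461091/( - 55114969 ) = 7^( -1)*17^( - 1)*23^( - 1)*59^1*1549^( - 1 )*25373^1 = 1497007/4239613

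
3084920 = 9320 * 331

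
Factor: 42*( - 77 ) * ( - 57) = 184338=2^1*3^2 *7^2*11^1*19^1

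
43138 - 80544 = - 37406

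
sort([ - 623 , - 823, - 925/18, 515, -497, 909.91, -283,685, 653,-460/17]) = [ - 823, - 623, - 497 , -283, - 925/18,-460/17,515, 653,685, 909.91]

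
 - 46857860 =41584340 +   -  88442200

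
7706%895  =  546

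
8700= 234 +8466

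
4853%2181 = 491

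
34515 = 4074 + 30441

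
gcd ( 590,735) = 5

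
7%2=1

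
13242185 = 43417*305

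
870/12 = 72  +  1/2 = 72.50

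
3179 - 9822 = - 6643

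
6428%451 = 114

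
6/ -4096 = -3/2048 = -0.00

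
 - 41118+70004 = 28886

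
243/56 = 243/56= 4.34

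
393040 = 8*49130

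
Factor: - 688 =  - 2^4*43^1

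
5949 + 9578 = 15527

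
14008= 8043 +5965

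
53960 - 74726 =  - 20766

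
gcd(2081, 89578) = 1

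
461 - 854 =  - 393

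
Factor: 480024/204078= 708/301 = 2^2 * 3^1*7^( - 1 )*43^( - 1)*59^1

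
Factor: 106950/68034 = 775/493  =  5^2 * 17^( - 1) *29^( - 1)*31^1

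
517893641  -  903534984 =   -  385641343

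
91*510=46410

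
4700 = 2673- - 2027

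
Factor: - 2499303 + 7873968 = 5374665 =3^2*5^1 *83^1*1439^1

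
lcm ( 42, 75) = 1050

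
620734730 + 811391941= 1432126671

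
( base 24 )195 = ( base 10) 797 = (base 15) 382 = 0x31D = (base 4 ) 30131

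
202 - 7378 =-7176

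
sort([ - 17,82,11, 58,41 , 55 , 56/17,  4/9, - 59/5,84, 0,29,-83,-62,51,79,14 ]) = [ - 83, - 62, - 17, - 59/5,0, 4/9, 56/17, 11, 14,29,41,51,55, 58,79,82,84] 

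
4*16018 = 64072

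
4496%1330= 506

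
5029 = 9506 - 4477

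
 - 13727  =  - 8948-4779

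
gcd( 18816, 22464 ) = 192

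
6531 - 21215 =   -  14684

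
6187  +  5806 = 11993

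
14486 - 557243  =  -542757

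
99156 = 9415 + 89741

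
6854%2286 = 2282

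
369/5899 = 369/5899 = 0.06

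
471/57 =8 + 5/19  =  8.26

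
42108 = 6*7018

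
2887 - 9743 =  - 6856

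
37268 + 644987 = 682255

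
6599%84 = 47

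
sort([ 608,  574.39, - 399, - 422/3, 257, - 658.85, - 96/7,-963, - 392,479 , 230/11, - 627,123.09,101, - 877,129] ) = [ - 963, - 877 , - 658.85,-627, - 399,-392, - 422/3, - 96/7, 230/11,101, 123.09 , 129,257,479, 574.39,608] 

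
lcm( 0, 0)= 0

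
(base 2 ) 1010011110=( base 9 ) 824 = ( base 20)1da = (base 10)670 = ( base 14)35c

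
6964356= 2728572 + 4235784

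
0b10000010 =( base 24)5A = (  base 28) 4i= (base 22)5k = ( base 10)130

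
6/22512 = 1/3752 =0.00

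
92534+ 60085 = 152619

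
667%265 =137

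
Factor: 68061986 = 2^1 * 1693^1*20101^1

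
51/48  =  17/16 = 1.06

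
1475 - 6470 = -4995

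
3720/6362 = 1860/3181 =0.58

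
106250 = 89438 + 16812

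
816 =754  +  62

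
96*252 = 24192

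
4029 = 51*79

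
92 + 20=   112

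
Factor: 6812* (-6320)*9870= -2^7* 3^1*5^2*7^1*13^1 * 47^1*79^1*131^1 = -424921660800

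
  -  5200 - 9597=  -  14797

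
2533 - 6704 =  - 4171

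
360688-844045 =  - 483357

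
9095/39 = 233 + 8/39 = 233.21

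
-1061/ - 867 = 1 + 194/867 = 1.22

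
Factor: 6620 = 2^2*5^1 * 331^1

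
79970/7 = 79970/7 = 11424.29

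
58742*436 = 25611512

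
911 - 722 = 189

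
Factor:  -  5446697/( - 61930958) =2^ ( - 1)*107^( - 1 )*289397^ (-1)*5446697^1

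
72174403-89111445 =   -  16937042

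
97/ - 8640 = - 97/8640 = - 0.01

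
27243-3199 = 24044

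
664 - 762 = - 98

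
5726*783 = 4483458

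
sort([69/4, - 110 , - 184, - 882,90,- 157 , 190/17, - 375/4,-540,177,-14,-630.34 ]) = [ - 882, - 630.34, - 540, - 184, - 157, - 110,  -  375/4, -14  ,  190/17,69/4, 90,177] 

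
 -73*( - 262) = 19126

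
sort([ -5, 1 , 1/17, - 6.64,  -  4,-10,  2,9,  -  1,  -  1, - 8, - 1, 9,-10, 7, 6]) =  [-10, - 10, - 8, - 6.64, -5,-4,-1, - 1, - 1, 1/17,  1, 2,6,  7 , 9,9 ] 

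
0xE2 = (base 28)82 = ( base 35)6g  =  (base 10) 226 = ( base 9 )271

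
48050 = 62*775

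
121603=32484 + 89119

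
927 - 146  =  781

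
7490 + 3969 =11459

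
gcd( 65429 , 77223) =1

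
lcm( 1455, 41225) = 123675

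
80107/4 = 20026 + 3/4 = 20026.75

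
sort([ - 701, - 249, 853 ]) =[ - 701, - 249 , 853 ] 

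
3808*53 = 201824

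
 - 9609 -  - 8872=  - 737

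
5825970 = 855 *6814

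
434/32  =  217/16 =13.56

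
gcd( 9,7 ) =1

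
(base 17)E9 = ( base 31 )7u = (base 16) f7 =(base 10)247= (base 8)367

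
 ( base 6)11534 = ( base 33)1IV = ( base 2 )11010110010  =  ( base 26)2do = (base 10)1714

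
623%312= 311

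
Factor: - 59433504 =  - 2^5*3^1*13^1*47623^1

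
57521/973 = 59 +114/973 = 59.12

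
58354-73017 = -14663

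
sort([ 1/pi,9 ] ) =[1/pi, 9 ]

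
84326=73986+10340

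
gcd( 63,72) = 9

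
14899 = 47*317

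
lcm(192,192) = 192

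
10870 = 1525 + 9345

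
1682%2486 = 1682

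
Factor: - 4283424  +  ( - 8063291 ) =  - 12346715 = - 5^1*37^1*66739^1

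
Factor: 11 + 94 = 3^1 * 5^1*7^1 = 105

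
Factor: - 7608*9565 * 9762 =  - 710385816240 =- 2^4 * 3^2 * 5^1*317^1*1627^1*1913^1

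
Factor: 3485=5^1 * 17^1*  41^1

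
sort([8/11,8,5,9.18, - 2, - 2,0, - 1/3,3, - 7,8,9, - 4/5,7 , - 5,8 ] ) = [-7, -5,  -  2, -2, - 4/5, - 1/3,0,8/11,3,5,7,8, 8, 8 , 9, 9.18]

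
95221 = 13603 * 7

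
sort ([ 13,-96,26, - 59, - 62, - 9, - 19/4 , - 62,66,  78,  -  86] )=[ - 96, - 86,-62, - 62, - 59,-9 , - 19/4,13, 26, 66,  78 ]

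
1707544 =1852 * 922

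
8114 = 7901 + 213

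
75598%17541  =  5434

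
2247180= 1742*1290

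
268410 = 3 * 89470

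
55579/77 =55579/77 = 721.81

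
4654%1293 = 775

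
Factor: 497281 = 497281^1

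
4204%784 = 284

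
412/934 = 206/467=0.44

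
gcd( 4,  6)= 2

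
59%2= 1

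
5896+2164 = 8060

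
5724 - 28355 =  - 22631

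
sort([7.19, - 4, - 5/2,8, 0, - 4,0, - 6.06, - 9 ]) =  [ - 9, - 6.06, - 4,-4 , - 5/2, 0, 0, 7.19, 8 ] 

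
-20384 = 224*( - 91 ) 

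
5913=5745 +168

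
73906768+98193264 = 172100032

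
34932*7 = 244524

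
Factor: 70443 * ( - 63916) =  - 2^2 *3^3 *19^1*29^2*2609^1  =  -4502434788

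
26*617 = 16042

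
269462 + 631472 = 900934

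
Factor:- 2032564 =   -  2^2*269^1*1889^1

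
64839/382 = 169+281/382 = 169.74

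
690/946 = 345/473  =  0.73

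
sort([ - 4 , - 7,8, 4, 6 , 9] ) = [ - 7, - 4,4, 6,8, 9]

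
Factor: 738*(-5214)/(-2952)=2^( - 1)*3^1*11^1*79^1 = 2607/2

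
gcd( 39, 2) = 1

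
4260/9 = 473 + 1/3 = 473.33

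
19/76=1/4=0.25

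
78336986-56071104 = 22265882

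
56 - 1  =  55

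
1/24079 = 1/24079  =  0.00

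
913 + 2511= 3424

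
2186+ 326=2512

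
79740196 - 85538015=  - 5797819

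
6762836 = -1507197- - 8270033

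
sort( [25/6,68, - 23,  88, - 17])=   [ - 23 ,  -  17,25/6,68,88 ]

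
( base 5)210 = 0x37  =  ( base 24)27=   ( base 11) 50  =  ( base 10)55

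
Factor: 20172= 2^2*3^1*41^2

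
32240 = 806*40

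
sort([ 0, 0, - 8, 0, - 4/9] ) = [ - 8, - 4/9, 0,0, 0]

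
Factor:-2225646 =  - 2^1*3^2*61^1  *2027^1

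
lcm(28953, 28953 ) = 28953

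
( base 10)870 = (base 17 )303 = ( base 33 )qc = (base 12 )606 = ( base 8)1546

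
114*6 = 684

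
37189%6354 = 5419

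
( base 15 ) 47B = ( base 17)38D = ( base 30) 13q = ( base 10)1016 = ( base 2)1111111000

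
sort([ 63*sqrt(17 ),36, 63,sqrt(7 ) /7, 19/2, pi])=[ sqrt(7) /7,pi, 19/2, 36,63,63*sqrt( 17)]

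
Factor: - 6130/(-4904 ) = 2^( - 2 )*5^1 = 5/4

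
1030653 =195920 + 834733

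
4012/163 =4012/163=24.61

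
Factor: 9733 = 9733^1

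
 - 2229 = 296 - 2525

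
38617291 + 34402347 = 73019638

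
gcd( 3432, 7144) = 8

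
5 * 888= 4440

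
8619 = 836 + 7783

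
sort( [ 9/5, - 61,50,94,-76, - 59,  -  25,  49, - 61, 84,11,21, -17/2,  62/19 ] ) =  [ - 76 ,  -  61, - 61, -59,-25,-17/2, 9/5, 62/19,11, 21,  49, 50,84,94]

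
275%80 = 35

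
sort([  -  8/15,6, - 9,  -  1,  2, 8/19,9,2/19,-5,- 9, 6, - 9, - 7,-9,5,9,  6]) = [-9, -9, - 9, - 9, - 7, - 5, -1, - 8/15 , 2/19, 8/19, 2,5, 6,  6 , 6,9, 9 ]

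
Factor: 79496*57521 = 2^3*19^1*97^1*523^1*593^1 = 4572689416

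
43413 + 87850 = 131263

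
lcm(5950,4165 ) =41650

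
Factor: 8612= 2^2 * 2153^1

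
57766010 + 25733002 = 83499012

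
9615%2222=727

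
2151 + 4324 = 6475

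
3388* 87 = 294756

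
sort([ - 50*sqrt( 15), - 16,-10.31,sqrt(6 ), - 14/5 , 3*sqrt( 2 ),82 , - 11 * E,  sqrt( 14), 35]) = [ - 50*sqrt ( 15 )  , - 11*E, - 16, - 10.31, - 14/5,sqrt(6), sqrt(14),3*sqrt(2 ),35, 82]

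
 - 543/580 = -543/580 = - 0.94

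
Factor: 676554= 2^1*3^1*112759^1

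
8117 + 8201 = 16318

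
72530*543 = 39383790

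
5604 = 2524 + 3080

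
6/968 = 3/484= 0.01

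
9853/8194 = 1 + 1659/8194 = 1.20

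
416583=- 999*( - 417)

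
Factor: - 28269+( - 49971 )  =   - 2^5*3^1 * 5^1 * 163^1 = - 78240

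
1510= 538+972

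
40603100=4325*9388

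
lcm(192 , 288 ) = 576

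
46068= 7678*6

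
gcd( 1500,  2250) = 750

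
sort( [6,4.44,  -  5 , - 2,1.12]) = [-5, -2,1.12, 4.44 , 6]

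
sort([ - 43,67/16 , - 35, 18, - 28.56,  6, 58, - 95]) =[ - 95, - 43, - 35, - 28.56, 67/16,6,18,  58]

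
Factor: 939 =3^1*313^1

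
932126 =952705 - 20579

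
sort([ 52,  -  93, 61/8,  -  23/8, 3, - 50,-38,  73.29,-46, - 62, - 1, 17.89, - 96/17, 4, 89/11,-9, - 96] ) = [ - 96, - 93,-62,-50,-46,-38,- 9, - 96/17, - 23/8,-1,3,4,61/8, 89/11, 17.89,52, 73.29 ]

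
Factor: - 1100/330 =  - 2^1 * 3^( - 1)*5^1 = -10/3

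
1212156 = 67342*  18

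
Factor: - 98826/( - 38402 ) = 543/211   =  3^1*181^1*211^ ( - 1)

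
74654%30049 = 14556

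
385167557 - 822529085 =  - 437361528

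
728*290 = 211120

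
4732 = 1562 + 3170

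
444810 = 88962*5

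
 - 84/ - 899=84/899 = 0.09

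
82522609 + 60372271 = 142894880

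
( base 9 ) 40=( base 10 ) 36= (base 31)15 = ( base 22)1e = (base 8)44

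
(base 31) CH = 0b110000101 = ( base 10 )389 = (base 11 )324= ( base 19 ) 119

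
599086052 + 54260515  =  653346567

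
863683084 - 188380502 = 675302582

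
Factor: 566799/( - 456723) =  - 3^( - 1)*31^ ( - 1 )*1637^ ( - 1)*188933^1 = - 188933/152241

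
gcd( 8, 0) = 8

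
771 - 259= 512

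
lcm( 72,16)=144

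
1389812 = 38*36574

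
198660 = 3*66220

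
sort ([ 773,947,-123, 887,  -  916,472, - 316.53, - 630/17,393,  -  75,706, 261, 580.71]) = [  -  916, - 316.53, - 123, -75, - 630/17, 261,393, 472,580.71,706,773,887,947 ]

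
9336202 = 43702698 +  - 34366496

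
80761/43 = 1878 + 7/43 =1878.16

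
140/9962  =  70/4981  =  0.01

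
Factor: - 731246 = -2^1*59^1*6197^1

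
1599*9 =14391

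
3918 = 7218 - 3300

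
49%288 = 49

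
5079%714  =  81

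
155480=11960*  13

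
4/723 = 4/723= 0.01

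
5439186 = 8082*673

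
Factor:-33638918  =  -2^1*2617^1*6427^1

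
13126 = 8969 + 4157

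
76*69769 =5302444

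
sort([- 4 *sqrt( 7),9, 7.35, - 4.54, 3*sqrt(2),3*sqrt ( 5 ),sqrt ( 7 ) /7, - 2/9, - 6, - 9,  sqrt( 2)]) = [ -4*sqrt( 7 ), - 9, - 6, - 4.54, - 2/9, sqrt( 7 )/7,  sqrt( 2 ), 3*sqrt ( 2 ),3*sqrt (5),  7.35 , 9 ] 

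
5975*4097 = 24479575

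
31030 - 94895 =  - 63865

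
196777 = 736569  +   - 539792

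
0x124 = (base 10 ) 292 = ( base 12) 204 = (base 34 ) 8K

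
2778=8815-6037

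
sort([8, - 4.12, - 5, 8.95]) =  [ - 5,- 4.12, 8,8.95]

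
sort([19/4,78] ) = [ 19/4, 78 ] 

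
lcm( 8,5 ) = 40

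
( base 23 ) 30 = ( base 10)69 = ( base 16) 45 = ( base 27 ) 2F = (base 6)153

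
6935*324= 2246940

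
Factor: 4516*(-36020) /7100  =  -2^2*5^ ( - 1)*71^ ( -1 )*1129^1*1801^1 = -8133316/355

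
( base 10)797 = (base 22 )1E5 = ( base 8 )1435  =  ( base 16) 31D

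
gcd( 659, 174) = 1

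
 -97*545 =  - 52865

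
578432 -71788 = 506644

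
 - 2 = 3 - 5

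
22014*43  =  946602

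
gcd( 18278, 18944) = 74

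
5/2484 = 5/2484  =  0.00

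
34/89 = 34/89 = 0.38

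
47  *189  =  8883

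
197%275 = 197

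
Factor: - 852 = -2^2 * 3^1*71^1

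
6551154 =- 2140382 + 8691536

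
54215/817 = 54215/817 = 66.36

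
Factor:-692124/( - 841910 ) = 346062/420955=2^1*3^1*5^ (  -  1)*137^1*421^1*84191^(-1)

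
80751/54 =1495+ 7/18=1495.39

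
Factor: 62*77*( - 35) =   -  2^1*5^1*7^2*11^1*31^1 = - 167090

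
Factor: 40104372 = 2^2*3^1*7^1*11^1*43403^1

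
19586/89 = 19586/89= 220.07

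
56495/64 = 56495/64  =  882.73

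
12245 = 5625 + 6620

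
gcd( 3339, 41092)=1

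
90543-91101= - 558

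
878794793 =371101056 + 507693737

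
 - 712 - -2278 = 1566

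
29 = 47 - 18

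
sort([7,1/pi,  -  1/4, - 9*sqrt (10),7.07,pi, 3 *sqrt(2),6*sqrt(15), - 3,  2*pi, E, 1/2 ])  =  [ - 9 *sqrt(10), - 3, - 1/4,1/pi, 1/2, E,pi, 3 * sqrt(2 ) , 2*pi, 7,  7.07, 6*sqrt(15) ] 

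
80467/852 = 80467/852 = 94.44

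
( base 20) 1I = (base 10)38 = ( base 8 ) 46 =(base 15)28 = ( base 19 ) 20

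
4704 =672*7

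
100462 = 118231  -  17769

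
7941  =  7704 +237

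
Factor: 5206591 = 13^1*157^1*2551^1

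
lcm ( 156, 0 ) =0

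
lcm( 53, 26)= 1378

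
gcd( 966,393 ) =3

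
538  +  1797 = 2335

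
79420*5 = 397100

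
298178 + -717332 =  - 419154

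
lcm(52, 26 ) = 52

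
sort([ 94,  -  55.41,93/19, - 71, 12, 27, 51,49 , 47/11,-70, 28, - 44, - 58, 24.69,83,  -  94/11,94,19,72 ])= [-71, - 70,-58, - 55.41,  -  44,-94/11 , 47/11, 93/19, 12,19,24.69,27 , 28,49,51, 72, 83,94, 94 ]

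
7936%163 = 112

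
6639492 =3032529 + 3606963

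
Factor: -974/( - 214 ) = 107^( - 1) * 487^1 = 487/107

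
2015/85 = 23  +  12/17 =23.71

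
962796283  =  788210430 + 174585853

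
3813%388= 321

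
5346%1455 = 981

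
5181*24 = 124344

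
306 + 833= 1139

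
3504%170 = 104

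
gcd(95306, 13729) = 1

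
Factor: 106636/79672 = 2^( - 1 )*23^( - 1 ) * 53^1*433^( - 1)*503^1 = 26659/19918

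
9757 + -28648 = - 18891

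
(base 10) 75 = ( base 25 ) 30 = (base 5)300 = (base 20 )3f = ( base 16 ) 4b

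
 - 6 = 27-33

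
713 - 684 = 29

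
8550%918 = 288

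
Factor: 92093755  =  5^1  *  13^1*139^1 * 10193^1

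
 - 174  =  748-922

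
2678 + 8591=11269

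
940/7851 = 940/7851 = 0.12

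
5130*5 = 25650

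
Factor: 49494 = 2^1*3^1*73^1*113^1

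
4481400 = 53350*84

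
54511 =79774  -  25263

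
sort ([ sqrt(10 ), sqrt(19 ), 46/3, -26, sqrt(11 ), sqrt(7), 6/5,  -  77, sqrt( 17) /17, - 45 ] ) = [ - 77, - 45, - 26, sqrt(17) /17, 6/5, sqrt( 7 ), sqrt (10), sqrt ( 11), sqrt(19) , 46/3]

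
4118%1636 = 846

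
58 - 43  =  15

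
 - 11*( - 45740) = 503140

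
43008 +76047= 119055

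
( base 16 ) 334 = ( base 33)os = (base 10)820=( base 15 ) 39a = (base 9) 1111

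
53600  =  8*6700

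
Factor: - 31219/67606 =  - 2^( - 1)*7^ (- 1 ) * 11^ ( - 1 )*439^(  -  1)*31219^1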